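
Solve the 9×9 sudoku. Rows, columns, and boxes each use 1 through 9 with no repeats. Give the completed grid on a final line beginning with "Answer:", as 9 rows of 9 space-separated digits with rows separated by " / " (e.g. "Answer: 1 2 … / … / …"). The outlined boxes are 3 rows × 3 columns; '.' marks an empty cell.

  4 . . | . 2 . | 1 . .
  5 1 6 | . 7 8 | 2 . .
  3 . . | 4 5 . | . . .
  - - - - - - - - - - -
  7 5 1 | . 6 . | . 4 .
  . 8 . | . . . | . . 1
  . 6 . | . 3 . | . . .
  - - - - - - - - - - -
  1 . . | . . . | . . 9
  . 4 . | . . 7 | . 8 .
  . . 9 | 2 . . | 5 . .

Step 1. [r5c3∈{2,3,4}] 3 has one home in box 4: r5c3. So r5c3=3.
Step 2. [r7c7∈{3,4,6,7}] col 7 places 4 nowhere but r7c7, so r7c7=4.
Step 3. [r9c8∈{1,3,6,7}] col 8 places 1 nowhere but r9c8 ⇒ r9c8=1.
Step 4. [r9c1∈{6,8}] across col 1, 8 lands solely at r9c1, so r9c1=8.
Step 5. [r8c1∈{2,6}] in col 1, 6 fits only at r8c1 ⇒ r8c1=6.
Step 6. [r8c7∈{3}] r8c7 is down to just 3, so r8c7=3.
Step 7. [r4c9∈{2,3,8}] 3 has one home in row 4: r4c9. So r4c9=3.
Step 8. [r8c9∈{2}] r8c9 is down to just 2. So r8c9=2.
Step 9. [r3c6∈{1,6,9}] row 3 places 1 nowhere but r3c6. So r3c6=1.
Step 10. [r6c4∈{1,5,7,8,9}] r6c4 is the only open cell in row 6 admitting 1 ⇒ r6c4=1.
Step 11. [r5c4∈{5,7,9}] col 4 places 7 nowhere but r5c4 ⇒ r5c4=7.
Step 12. [r4c6∈{2,9}] in row 4, 2 fits only at r4c6, so r4c6=2.
Step 13. [r4c4∈{8,9}] r4c4 is the only open cell in box 5 admitting 8, so r4c4=8.
Step 14. [r4c7∈{9}] only 9 remains possible at r4c7. So r4c7=9.
Step 15. [r8c3∈{5}] r8c3 is down to just 5, so r8c3=5.
Step 16. [r8c4∈{9}] only 9 remains possible at r8c4, so r8c4=9.
Step 17. [r1c6∈{3,6,9}] r1c6 is the only open cell in box 2 admitting 9, so r1c6=9.
Step 18. [r1c2∈{7}] r1c2's peers cover all but 7. So r1c2=7.
Step 19. [r9c9∈{6,7}] row 9 places 7 nowhere but r9c9, so r9c9=7.
Step 20. [r7c8∈{6}] only 6 remains possible at r7c8, so r7c8=6.
Step 21. [r2c4∈{3}] only 3 remains possible at r2c4 ⇒ r2c4=3.
Step 22. [r9c2∈{3}] only 3 remains possible at r9c2, so r9c2=3.
Step 23. [r3c2∈{2,9}] 9 has one home in col 2: r3c2 ⇒ r3c2=9.
Step 24. [r3c3∈{2,8}] r3c3 is the only open cell in row 3 admitting 2, so r3c3=2.
Step 25. [r6c1∈{2,9}] r6c1 is the only open cell in row 6 admitting 9 ⇒ r6c1=9.
Step 26. [r6c8∈{2,5,7}] row 6 places 2 nowhere but r6c8 ⇒ r6c8=2.
Step 27. [r5c8∈{5}] r5c8's peers cover all but 5 ⇒ r5c8=5.
Step 28. [r6c9∈{8}] r6c9's peers cover all but 8, so r6c9=8.
Step 29. [r5c6∈{4}] r5c6 is down to just 4 ⇒ r5c6=4.
Step 30. [r3c7∈{6,7,8}] r3c7 is the only open cell in row 3 admitting 8, so r3c7=8.
Step 31. [r6c6∈{5}] nothing but 5 survives at r6c6 ⇒ r6c6=5.
Step 32. [r1c9∈{5,6}] r1c9 is the only open cell in row 1 admitting 5, so r1c9=5.
Step 33. [r7c3∈{7}] r7c3's peers cover all but 7, so r7c3=7.
Step 34. [r2c8∈{9}] only 9 remains possible at r2c8, so r2c8=9.
Step 35. [r7c4∈{5}] r7c4 is down to just 5, so r7c4=5.
Step 36. [r5c1∈{2}] nothing but 2 survives at r5c1. So r5c1=2.
Step 37. [r9c6∈{6}] r9c6 is down to just 6, so r9c6=6.
Step 38. [r3c8∈{7}] r3c8's peers cover all but 7, so r3c8=7.
Step 39. [r7c6∈{3}] r7c6's peers cover all but 3 ⇒ r7c6=3.
Step 40. [r1c3∈{8}] nothing but 8 survives at r1c3, so r1c3=8.
Step 41. [r7c2∈{2}] r7c2's peers cover all but 2. So r7c2=2.
Step 42. [r6c7∈{7}] only 7 remains possible at r6c7. So r6c7=7.
Step 43. [r5c7∈{6}] nothing but 6 survives at r5c7, so r5c7=6.
Step 44. [r5c5∈{9}] nothing but 9 survives at r5c5. So r5c5=9.
Step 45. [r6c3∈{4}] r6c3's peers cover all but 4 ⇒ r6c3=4.
Step 46. [r3c9∈{6}] only 6 remains possible at r3c9 ⇒ r3c9=6.
Step 47. [r9c5∈{4}] nothing but 4 survives at r9c5 ⇒ r9c5=4.
Step 48. [r1c8∈{3}] r1c8's peers cover all but 3, so r1c8=3.
Step 49. [r1c4∈{6}] only 6 remains possible at r1c4, so r1c4=6.
Step 50. [r2c9∈{4}] only 4 remains possible at r2c9 ⇒ r2c9=4.
Step 51. [r7c5∈{8}] only 8 remains possible at r7c5. So r7c5=8.
Step 52. [r8c5∈{1}] r8c5's peers cover all but 1, so r8c5=1.

Answer: 4 7 8 6 2 9 1 3 5 / 5 1 6 3 7 8 2 9 4 / 3 9 2 4 5 1 8 7 6 / 7 5 1 8 6 2 9 4 3 / 2 8 3 7 9 4 6 5 1 / 9 6 4 1 3 5 7 2 8 / 1 2 7 5 8 3 4 6 9 / 6 4 5 9 1 7 3 8 2 / 8 3 9 2 4 6 5 1 7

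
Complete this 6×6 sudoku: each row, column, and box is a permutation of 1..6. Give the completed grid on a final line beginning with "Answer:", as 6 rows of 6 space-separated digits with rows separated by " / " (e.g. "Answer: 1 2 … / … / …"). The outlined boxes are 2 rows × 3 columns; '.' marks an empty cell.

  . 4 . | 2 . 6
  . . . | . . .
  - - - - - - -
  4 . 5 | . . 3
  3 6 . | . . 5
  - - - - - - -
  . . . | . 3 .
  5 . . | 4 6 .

Step 1. [r4c4∈{1}] r4c4 has the single candidate 1 ⇒ r4c4=1.
Step 2. [r1c1∈{1}] r1c1's peers cover all but 1. So r1c1=1.
Step 3. [r4c3∈{2}] r4c3 is down to just 2. So r4c3=2.
Step 4. [r2c2∈{2,3,5}] r2c2 is the only open cell in col 2 admitting 5, so r2c2=5.
Step 5. [r6c2∈{1,2,3}] r6c2 is the only open cell in col 2 admitting 3 ⇒ r6c2=3.
Step 6. [r5c2∈{1,2}] across col 2, 2 lands solely at r5c2 ⇒ r5c2=2.
Step 7. [r5c6∈{1}] only 1 remains possible at r5c6. So r5c6=1.
Step 8. [r5c1∈{6}] r5c1 has the single candidate 6, so r5c1=6.
Step 9. [r2c5∈{1,4}] in row 2, 1 fits only at r2c5. So r2c5=1.
Step 10. [r2c3∈{3,6}] in row 2, 6 fits only at r2c3 ⇒ r2c3=6.
Step 11. [r3c5∈{2}] only 2 remains possible at r3c5 ⇒ r3c5=2.
Step 12. [r1c5∈{5}] r1c5 has the single candidate 5 ⇒ r1c5=5.
Step 13. [r5c4∈{5}] only 5 remains possible at r5c4. So r5c4=5.
Step 14. [r3c4∈{6}] r3c4 is down to just 6. So r3c4=6.
Step 15. [r5c3∈{4}] nothing but 4 survives at r5c3, so r5c3=4.
Step 16. [r3c2∈{1}] only 1 remains possible at r3c2 ⇒ r3c2=1.
Step 17. [r2c4∈{3}] nothing but 3 survives at r2c4 ⇒ r2c4=3.
Step 18. [r2c6∈{4}] only 4 remains possible at r2c6. So r2c6=4.
Step 19. [r6c6∈{2}] r6c6 has the single candidate 2 ⇒ r6c6=2.
Step 20. [r4c5∈{4}] r4c5 has the single candidate 4 ⇒ r4c5=4.
Step 21. [r2c1∈{2}] r2c1's peers cover all but 2, so r2c1=2.
Step 22. [r1c3∈{3}] only 3 remains possible at r1c3. So r1c3=3.
Step 23. [r6c3∈{1}] r6c3's peers cover all but 1 ⇒ r6c3=1.

Answer: 1 4 3 2 5 6 / 2 5 6 3 1 4 / 4 1 5 6 2 3 / 3 6 2 1 4 5 / 6 2 4 5 3 1 / 5 3 1 4 6 2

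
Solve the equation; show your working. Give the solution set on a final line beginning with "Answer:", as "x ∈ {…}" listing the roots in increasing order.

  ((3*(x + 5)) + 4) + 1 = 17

Step 1. [((3*(x + 5)) + 4) + 1 = 17] +1 is outermost — subtract 1 both sides. So sub: (3*(x + 5)) + 4 = 16.
Step 2. [(3*(x + 5)) + 4 = 16] 4 comes off first (subtract 4), so sub: 3*(x + 5) = 12.
Step 3. [3*(x + 5) = 12] 3 out front; divide by 3. So div: x + 5 = 4.
Step 4. [x + 5 = 4] the outer +5 inverts by subtracting 5 ⇒ sub: x = -1.

Answer: x ∈ {-1}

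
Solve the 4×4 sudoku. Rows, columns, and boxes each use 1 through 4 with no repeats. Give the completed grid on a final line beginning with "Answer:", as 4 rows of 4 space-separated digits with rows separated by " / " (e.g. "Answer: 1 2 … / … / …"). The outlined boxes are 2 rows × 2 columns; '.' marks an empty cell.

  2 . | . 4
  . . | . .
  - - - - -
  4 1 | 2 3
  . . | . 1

Step 1. [r1c2∈{3}] r1c2 has the single candidate 3 ⇒ r1c2=3.
Step 2. [r1c3∈{1}] r1c3's peers cover all but 1, so r1c3=1.
Step 3. [r4c3∈{4}] r4c3 is down to just 4, so r4c3=4.
Step 4. [r2c3∈{3}] r2c3's peers cover all but 3. So r2c3=3.
Step 5. [r2c2∈{4}] r2c2 has the single candidate 4 ⇒ r2c2=4.
Step 6. [r4c2∈{2}] r4c2 is down to just 2. So r4c2=2.
Step 7. [r2c4∈{2}] only 2 remains possible at r2c4. So r2c4=2.
Step 8. [r4c1∈{3}] nothing but 3 survives at r4c1, so r4c1=3.
Step 9. [r2c1∈{1}] r2c1 is down to just 1, so r2c1=1.

Answer: 2 3 1 4 / 1 4 3 2 / 4 1 2 3 / 3 2 4 1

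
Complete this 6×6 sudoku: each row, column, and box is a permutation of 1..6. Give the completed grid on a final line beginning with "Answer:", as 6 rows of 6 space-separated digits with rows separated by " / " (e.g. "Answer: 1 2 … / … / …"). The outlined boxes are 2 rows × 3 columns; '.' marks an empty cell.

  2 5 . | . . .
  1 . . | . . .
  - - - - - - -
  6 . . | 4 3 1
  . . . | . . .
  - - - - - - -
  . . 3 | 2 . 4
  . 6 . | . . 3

Step 1. [r1c6∈{6}] r1c6 has the single candidate 6 ⇒ r1c6=6.
Step 2. [r6c3∈{1,2,4,5}] r6c3 is the only open cell in row 6 admitting 2 ⇒ r6c3=2.
Step 3. [r1c3∈{4}] r1c3 is down to just 4. So r1c3=4.
Step 4. [r4c2∈{1,2,3,4}] r4c2 is the only open cell in col 2 admitting 4. So r4c2=4.
Step 5. [r5c5∈{1,5,6}] 6 has one home in row 5: r5c5, so r5c5=6.
Step 6. [r1c4∈{1,3}] row 1 places 3 nowhere but r1c4. So r1c4=3.
Step 7. [r2c4∈{5}] nothing but 5 survives at r2c4, so r2c4=5.
Step 8. [r4c6∈{2,5}] r4c6 is the only open cell in col 6 admitting 5, so r4c6=5.
Step 9. [r6c5∈{1,5}] col 5 places 5 nowhere but r6c5, so r6c5=5.
Step 10. [r2c6∈{2}] r2c6 has the single candidate 2. So r2c6=2.
Step 11. [r5c1∈{5}] r5c1 is down to just 5, so r5c1=5.
Step 12. [r5c2∈{1}] r5c2 is down to just 1. So r5c2=1.
Step 13. [r2c5∈{4}] only 4 remains possible at r2c5. So r2c5=4.
Step 14. [r2c2∈{3}] r2c2 is down to just 3. So r2c2=3.
Step 15. [r3c2∈{2}] r3c2 has the single candidate 2, so r3c2=2.
Step 16. [r4c4∈{6}] only 6 remains possible at r4c4. So r4c4=6.
Step 17. [r3c3∈{5}] only 5 remains possible at r3c3. So r3c3=5.
Step 18. [r6c1∈{4}] r6c1 is down to just 4, so r6c1=4.
Step 19. [r2c3∈{6}] r2c3's peers cover all but 6. So r2c3=6.
Step 20. [r4c3∈{1}] only 1 remains possible at r4c3. So r4c3=1.
Step 21. [r4c1∈{3}] nothing but 3 survives at r4c1 ⇒ r4c1=3.
Step 22. [r6c4∈{1}] r6c4 has the single candidate 1 ⇒ r6c4=1.
Step 23. [r1c5∈{1}] only 1 remains possible at r1c5 ⇒ r1c5=1.
Step 24. [r4c5∈{2}] r4c5 has the single candidate 2. So r4c5=2.

Answer: 2 5 4 3 1 6 / 1 3 6 5 4 2 / 6 2 5 4 3 1 / 3 4 1 6 2 5 / 5 1 3 2 6 4 / 4 6 2 1 5 3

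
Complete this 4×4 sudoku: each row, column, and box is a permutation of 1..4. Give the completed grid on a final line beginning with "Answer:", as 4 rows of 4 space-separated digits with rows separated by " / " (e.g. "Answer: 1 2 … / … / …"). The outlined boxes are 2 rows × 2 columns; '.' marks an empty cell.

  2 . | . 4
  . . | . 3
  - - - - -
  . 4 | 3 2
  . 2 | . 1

Step 1. [r2c2∈{1}] r2c2's peers cover all but 1. So r2c2=1.
Step 2. [r4c1∈{3}] only 3 remains possible at r4c1, so r4c1=3.
Step 3. [r1c2∈{3}] nothing but 3 survives at r1c2, so r1c2=3.
Step 4. [r1c3∈{1}] only 1 remains possible at r1c3, so r1c3=1.
Step 5. [r4c3∈{4}] r4c3's peers cover all but 4, so r4c3=4.
Step 6. [r2c3∈{2}] r2c3 is down to just 2 ⇒ r2c3=2.
Step 7. [r2c1∈{4}] nothing but 4 survives at r2c1 ⇒ r2c1=4.
Step 8. [r3c1∈{1}] nothing but 1 survives at r3c1, so r3c1=1.

Answer: 2 3 1 4 / 4 1 2 3 / 1 4 3 2 / 3 2 4 1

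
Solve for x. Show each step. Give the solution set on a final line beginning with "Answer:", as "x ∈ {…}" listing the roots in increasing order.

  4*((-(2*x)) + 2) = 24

Step 1. [4*((-(2*x)) + 2) = 24] 4·(inner) — divide through by 4, so div: (-(2*x)) + 2 = 6.
Step 2. [(-(2*x)) + 2 = 6] peel the +2: subtract 2 from each side. So sub: -(2*x) = 4.
Step 3. [-(2*x) = 4] leading − — multiply by −1, so neg: 2*x = -4.
Step 4. [2*x = -4] 2 out front; divide by 2. So div: x = -2.

Answer: x ∈ {-2}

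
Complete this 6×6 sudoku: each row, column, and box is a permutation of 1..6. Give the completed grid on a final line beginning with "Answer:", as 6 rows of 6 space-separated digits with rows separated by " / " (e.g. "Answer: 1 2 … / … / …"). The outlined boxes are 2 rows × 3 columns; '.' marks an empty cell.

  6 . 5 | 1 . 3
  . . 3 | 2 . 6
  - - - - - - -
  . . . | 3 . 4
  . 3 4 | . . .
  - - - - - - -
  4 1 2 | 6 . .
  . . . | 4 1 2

Step 1. [r2c5∈{4,5}] r2c5 is the only open cell in row 2 admitting 5 ⇒ r2c5=5.
Step 2. [r3c3∈{1,6}] in col 3, 1 fits only at r3c3 ⇒ r3c3=1.
Step 3. [r3c2∈{2,5,6}] 6 has one home in box 3: r3c2 ⇒ r3c2=6.
Step 4. [r3c1∈{2,5}] row 3 places 5 nowhere but r3c1, so r3c1=5.
Step 5. [r1c2∈{2,4}] row 1 places 2 nowhere but r1c2. So r1c2=2.
Step 6. [r5c6∈{5}] nothing but 5 survives at r5c6 ⇒ r5c6=5.
Step 7. [r4c5∈{2,6}] row 4 places 6 nowhere but r4c5. So r4c5=6.
Step 8. [r6c2∈{5}] only 5 remains possible at r6c2 ⇒ r6c2=5.
Step 9. [r4c6∈{1}] r4c6's peers cover all but 1, so r4c6=1.
Step 10. [r4c1∈{2}] nothing but 2 survives at r4c1. So r4c1=2.
Step 11. [r6c3∈{6}] r6c3 has the single candidate 6. So r6c3=6.
Step 12. [r2c2∈{4}] r2c2 is down to just 4. So r2c2=4.
Step 13. [r6c1∈{3}] r6c1 is down to just 3 ⇒ r6c1=3.
Step 14. [r5c5∈{3}] nothing but 3 survives at r5c5 ⇒ r5c5=3.
Step 15. [r1c5∈{4}] r1c5's peers cover all but 4 ⇒ r1c5=4.
Step 16. [r2c1∈{1}] r2c1's peers cover all but 1. So r2c1=1.
Step 17. [r3c5∈{2}] r3c5's peers cover all but 2 ⇒ r3c5=2.
Step 18. [r4c4∈{5}] r4c4 has the single candidate 5 ⇒ r4c4=5.

Answer: 6 2 5 1 4 3 / 1 4 3 2 5 6 / 5 6 1 3 2 4 / 2 3 4 5 6 1 / 4 1 2 6 3 5 / 3 5 6 4 1 2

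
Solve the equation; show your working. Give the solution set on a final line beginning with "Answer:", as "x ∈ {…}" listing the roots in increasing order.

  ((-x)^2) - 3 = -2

Step 1. [((-x)^2) - 3 = -2] 3 comes off first (add 3), so sub: (-x)^2 = 1.
Step 2. [(-x)^2 = 1] LHS squared, RHS 1 ≥ 0: apply √ (±). So sqrt: -x = 1 or -1.
Step 3. [-x = 1 or -1] flip signs both sides, so neg: x = -1 or 1.

Answer: x ∈ {-1, 1}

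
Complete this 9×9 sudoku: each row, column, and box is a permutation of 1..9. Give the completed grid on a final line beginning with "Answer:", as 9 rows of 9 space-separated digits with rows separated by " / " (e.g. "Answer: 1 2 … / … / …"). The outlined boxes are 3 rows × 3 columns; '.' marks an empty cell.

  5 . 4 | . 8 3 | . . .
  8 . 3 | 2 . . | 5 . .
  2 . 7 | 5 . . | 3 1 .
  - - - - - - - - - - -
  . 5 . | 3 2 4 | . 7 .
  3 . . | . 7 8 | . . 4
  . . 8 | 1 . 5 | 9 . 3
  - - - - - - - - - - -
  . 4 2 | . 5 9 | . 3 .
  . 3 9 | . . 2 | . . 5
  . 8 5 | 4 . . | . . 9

Step 1. [r6c5∈{6}] only 6 remains possible at r6c5. So r6c5=6.
Step 2. [r8c8∈{4,6,8}] in col 8, 8 fits only at r8c8 ⇒ r8c8=8.
Step 3. [r3c6∈{6}] nothing but 6 survives at r3c6 ⇒ r3c6=6.
Step 4. [r8c5∈{1}] nothing but 1 survives at r8c5. So r8c5=1.
Step 5. [r9c6∈{7}] only 7 remains possible at r9c6 ⇒ r9c6=7.
Step 6. [r6c8∈{2}] nothing but 2 survives at r6c8. So r6c8=2.
Step 7. [r9c8∈{6}] r9c8's peers cover all but 6 ⇒ r9c8=6.
Step 8. [r1c2∈{1,6,9}] r1c2 is the only open cell in row 1 admitting 1, so r1c2=1.
Step 9. [r2c9∈{6,7}] in row 2, 7 fits only at r2c9 ⇒ r2c9=7.
Step 10. [r7c9∈{1}] r7c9's peers cover all but 1 ⇒ r7c9=1.
Step 11. [r4c1∈{1,6,9}] row 4 places 9 nowhere but r4c1, so r4c1=9.
Step 12. [r4c7∈{1,6,8}] across col 7, 8 lands solely at r4c7, so r4c7=8.
Step 13. [r4c9∈{6}] only 6 remains possible at r4c9 ⇒ r4c9=6.
Step 14. [r2c8∈{4,9}] in col 8, 4 fits only at r2c8, so r2c8=4.
Step 15. [r2c5∈{9}] r2c5 has the single candidate 9. So r2c5=9.
Step 16. [r8c4∈{6}] only 6 remains possible at r8c4 ⇒ r8c4=6.
Step 17. [r8c1∈{7}] r8c1 is down to just 7. So r8c1=7.
Step 18. [r5c3∈{1,6}] r5c3 is the only open cell in col 3 admitting 6. So r5c3=6.
Step 19. [r1c7∈{2,6}] r1c7 is the only open cell in row 1 admitting 6, so r1c7=6.
Step 20. [r3c2∈{9}] nothing but 9 survives at r3c2. So r3c2=9.
Step 21. [r5c7∈{1}] r5c7 has the single candidate 1. So r5c7=1.
Step 22. [r7c7∈{7}] r7c7's peers cover all but 7 ⇒ r7c7=7.
Step 23. [r9c5∈{3}] r9c5 is down to just 3, so r9c5=3.
Step 24. [r6c2∈{7}] only 7 remains possible at r6c2. So r6c2=7.
Step 25. [r5c4∈{9}] r5c4's peers cover all but 9 ⇒ r5c4=9.
Step 26. [r1c8∈{9}] r1c8's peers cover all but 9 ⇒ r1c8=9.
Step 27. [r3c9∈{8}] nothing but 8 survives at r3c9. So r3c9=8.
Step 28. [r1c4∈{7}] r1c4 has the single candidate 7, so r1c4=7.
Step 29. [r2c6∈{1}] r2c6 has the single candidate 1 ⇒ r2c6=1.
Step 30. [r9c1∈{1}] r9c1 is down to just 1, so r9c1=1.
Step 31. [r6c1∈{4}] r6c1's peers cover all but 4 ⇒ r6c1=4.
Step 32. [r5c2∈{2}] r5c2 has the single candidate 2, so r5c2=2.
Step 33. [r1c9∈{2}] only 2 remains possible at r1c9 ⇒ r1c9=2.
Step 34. [r2c2∈{6}] only 6 remains possible at r2c2. So r2c2=6.
Step 35. [r4c3∈{1}] nothing but 1 survives at r4c3, so r4c3=1.
Step 36. [r7c1∈{6}] r7c1 is down to just 6 ⇒ r7c1=6.
Step 37. [r8c7∈{4}] nothing but 4 survives at r8c7 ⇒ r8c7=4.
Step 38. [r7c4∈{8}] only 8 remains possible at r7c4 ⇒ r7c4=8.
Step 39. [r9c7∈{2}] r9c7 has the single candidate 2 ⇒ r9c7=2.
Step 40. [r5c8∈{5}] only 5 remains possible at r5c8. So r5c8=5.
Step 41. [r3c5∈{4}] only 4 remains possible at r3c5. So r3c5=4.

Answer: 5 1 4 7 8 3 6 9 2 / 8 6 3 2 9 1 5 4 7 / 2 9 7 5 4 6 3 1 8 / 9 5 1 3 2 4 8 7 6 / 3 2 6 9 7 8 1 5 4 / 4 7 8 1 6 5 9 2 3 / 6 4 2 8 5 9 7 3 1 / 7 3 9 6 1 2 4 8 5 / 1 8 5 4 3 7 2 6 9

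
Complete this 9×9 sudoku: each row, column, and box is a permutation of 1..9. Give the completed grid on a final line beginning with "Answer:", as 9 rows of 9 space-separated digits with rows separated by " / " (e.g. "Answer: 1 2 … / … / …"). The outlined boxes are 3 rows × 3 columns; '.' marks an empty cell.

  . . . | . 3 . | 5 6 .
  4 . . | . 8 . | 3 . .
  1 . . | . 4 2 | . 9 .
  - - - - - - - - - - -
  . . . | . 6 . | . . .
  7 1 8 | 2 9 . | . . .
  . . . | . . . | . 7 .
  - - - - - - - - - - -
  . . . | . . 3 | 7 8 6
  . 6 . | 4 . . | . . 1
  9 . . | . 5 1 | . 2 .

Step 1. [r1c9∈{2,4,7,8}] in row 1, 4 fits only at r1c9, so r1c9=4.
Step 2. [r9c9∈{3}] nothing but 3 survives at r9c9, so r9c9=3.
Step 3. [r2c6∈{5,6,7,9}] 6 has one home in col 6: r2c6. So r2c6=6.
Step 4. [r5c9∈{5}] r5c9's peers cover all but 5 ⇒ r5c9=5.
Step 5. [r6c1∈{2,3,5,6}] in col 1, 6 fits only at r6c1. So r6c1=6.
Step 6. [r9c7∈{4}] r9c7 is down to just 4, so r9c7=4.
Step 7. [r9c3∈{7}] r9c3's peers cover all but 7, so r9c3=7.
Step 8. [r1c4∈{1,7,9}] row 1 places 1 nowhere but r1c4, so r1c4=1.
Step 9. [r2c9∈{2,7}] across box 3, 2 lands solely at r2c9. So r2c9=2.
Step 10. [r3c7∈{8}] r3c7 has the single candidate 8. So r3c7=8.
Step 11. [r7c5∈{2}] r7c5 has the single candidate 2, so r7c5=2.
Step 12. [r7c1∈{5}] r7c1 is down to just 5. So r7c1=5.
Step 13. [r8c7∈{9}] only 9 remains possible at r8c7, so r8c7=9.
Step 14. [r1c6∈{7,9}] r1c6 is the only open cell in col 6 admitting 9 ⇒ r1c6=9.
Step 15. [r1c3∈{2}] r1c3 has the single candidate 2, so r1c3=2.
Step 16. [r8c3∈{3}] only 3 remains possible at r8c3 ⇒ r8c3=3.
Step 17. [r4c1∈{2,3}] col 1 places 3 nowhere but r4c1, so r4c1=3.
Step 18. [r5c6∈{4}] r5c6's peers cover all but 4. So r5c6=4.
Step 19. [r4c8∈{1,4}] across col 8, 4 lands solely at r4c8 ⇒ r4c8=4.
Step 20. [r9c2∈{8}] r9c2's peers cover all but 8. So r9c2=8.
Step 21. [r8c6∈{7,8}] r8c6 is the only open cell in row 8 admitting 8 ⇒ r8c6=8.
Step 22. [r6c6∈{5}] r6c6's peers cover all but 5 ⇒ r6c6=5.
Step 23. [r3c9∈{7}] r3c9 is down to just 7, so r3c9=7.
Step 24. [r3c4∈{5}] r3c4 has the single candidate 5 ⇒ r3c4=5.
Step 25. [r2c4∈{7}] r2c4 has the single candidate 7 ⇒ r2c4=7.
Step 26. [r7c2∈{4}] r7c2's peers cover all but 4, so r7c2=4.
Step 27. [r4c7∈{1,2}] r4c7 is the only open cell in row 4 admitting 1. So r4c7=1.
Step 28. [r4c2∈{2,5,9}] in row 4, 2 fits only at r4c2, so r4c2=2.
Step 29. [r6c2∈{9}] r6c2 has the single candidate 9 ⇒ r6c2=9.
Step 30. [r4c4∈{8}] only 8 remains possible at r4c4 ⇒ r4c4=8.
Step 31. [r2c3∈{5,9}] row 2 places 9 nowhere but r2c3 ⇒ r2c3=9.
Step 32. [r5c8∈{3}] r5c8 is down to just 3 ⇒ r5c8=3.
Step 33. [r3c2∈{3}] only 3 remains possible at r3c2, so r3c2=3.
Step 34. [r2c8∈{1}] r2c8's peers cover all but 1, so r2c8=1.
Step 35. [r6c4∈{3}] only 3 remains possible at r6c4 ⇒ r6c4=3.
Step 36. [r1c2∈{7}] r1c2 is down to just 7 ⇒ r1c2=7.
Step 37. [r5c7∈{6}] only 6 remains possible at r5c7. So r5c7=6.
Step 38. [r6c3∈{4}] only 4 remains possible at r6c3 ⇒ r6c3=4.
Step 39. [r9c4∈{6}] nothing but 6 survives at r9c4 ⇒ r9c4=6.
Step 40. [r3c3∈{6}] r3c3's peers cover all but 6 ⇒ r3c3=6.
Step 41. [r6c9∈{8}] r6c9 has the single candidate 8 ⇒ r6c9=8.
Step 42. [r6c5∈{1}] r6c5 has the single candidate 1. So r6c5=1.
Step 43. [r6c7∈{2}] only 2 remains possible at r6c7 ⇒ r6c7=2.
Step 44. [r7c4∈{9}] r7c4's peers cover all but 9, so r7c4=9.
Step 45. [r2c2∈{5}] only 5 remains possible at r2c2. So r2c2=5.
Step 46. [r8c8∈{5}] r8c8 is down to just 5. So r8c8=5.
Step 47. [r4c6∈{7}] r4c6 has the single candidate 7. So r4c6=7.
Step 48. [r8c1∈{2}] r8c1 has the single candidate 2 ⇒ r8c1=2.
Step 49. [r4c3∈{5}] only 5 remains possible at r4c3. So r4c3=5.
Step 50. [r8c5∈{7}] r8c5 has the single candidate 7. So r8c5=7.
Step 51. [r1c1∈{8}] r1c1's peers cover all but 8, so r1c1=8.
Step 52. [r4c9∈{9}] r4c9 is down to just 9 ⇒ r4c9=9.
Step 53. [r7c3∈{1}] r7c3's peers cover all but 1. So r7c3=1.

Answer: 8 7 2 1 3 9 5 6 4 / 4 5 9 7 8 6 3 1 2 / 1 3 6 5 4 2 8 9 7 / 3 2 5 8 6 7 1 4 9 / 7 1 8 2 9 4 6 3 5 / 6 9 4 3 1 5 2 7 8 / 5 4 1 9 2 3 7 8 6 / 2 6 3 4 7 8 9 5 1 / 9 8 7 6 5 1 4 2 3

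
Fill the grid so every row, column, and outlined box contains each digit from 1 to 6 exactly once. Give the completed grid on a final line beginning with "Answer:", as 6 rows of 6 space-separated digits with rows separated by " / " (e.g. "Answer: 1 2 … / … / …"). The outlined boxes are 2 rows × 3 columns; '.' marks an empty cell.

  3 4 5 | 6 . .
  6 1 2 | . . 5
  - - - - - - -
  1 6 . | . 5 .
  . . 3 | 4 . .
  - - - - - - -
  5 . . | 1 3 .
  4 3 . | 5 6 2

Step 1. [r1c6∈{1}] nothing but 1 survives at r1c6. So r1c6=1.
Step 2. [r4c1∈{2}] r4c1's peers cover all but 2. So r4c1=2.
Step 3. [r2c4∈{3}] r2c4 has the single candidate 3, so r2c4=3.
Step 4. [r6c3∈{1}] r6c3 has the single candidate 1, so r6c3=1.
Step 5. [r4c6∈{6}] nothing but 6 survives at r4c6. So r4c6=6.
Step 6. [r5c3∈{6}] r5c3 has the single candidate 6 ⇒ r5c3=6.
Step 7. [r1c5∈{2}] nothing but 2 survives at r1c5 ⇒ r1c5=2.
Step 8. [r5c2∈{2}] only 2 remains possible at r5c2 ⇒ r5c2=2.
Step 9. [r5c6∈{4}] r5c6 is down to just 4 ⇒ r5c6=4.
Step 10. [r3c3∈{4}] r3c3 is down to just 4. So r3c3=4.
Step 11. [r3c6∈{3}] r3c6 is down to just 3. So r3c6=3.
Step 12. [r4c5∈{1}] r4c5 is down to just 1 ⇒ r4c5=1.
Step 13. [r4c2∈{5}] r4c2 has the single candidate 5, so r4c2=5.
Step 14. [r2c5∈{4}] only 4 remains possible at r2c5. So r2c5=4.
Step 15. [r3c4∈{2}] nothing but 2 survives at r3c4, so r3c4=2.

Answer: 3 4 5 6 2 1 / 6 1 2 3 4 5 / 1 6 4 2 5 3 / 2 5 3 4 1 6 / 5 2 6 1 3 4 / 4 3 1 5 6 2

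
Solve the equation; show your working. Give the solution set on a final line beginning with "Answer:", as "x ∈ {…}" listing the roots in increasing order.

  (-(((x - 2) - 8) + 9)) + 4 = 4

Step 1. [(-(((x - 2) - 8) + 9)) + 4 = 4] +4 is outermost — subtract 4 both sides. So sub: -(((x - 2) - 8) + 9) = 0.
Step 2. [-(((x - 2) - 8) + 9) = 0] leading − — multiply by −1, so neg: ((x - 2) - 8) + 9 = 0.
Step 3. [((x - 2) - 8) + 9 = 0] 9 comes off first (subtract 9) ⇒ sub: (x - 2) - 8 = -9.
Step 4. [(x - 2) - 8 = -9] the outer -8 inverts by adding 8 ⇒ sub: x - 2 = -1.
Step 5. [x - 2 = -1] the outer -2 inverts by adding 2. So sub: x = 1.

Answer: x ∈ {1}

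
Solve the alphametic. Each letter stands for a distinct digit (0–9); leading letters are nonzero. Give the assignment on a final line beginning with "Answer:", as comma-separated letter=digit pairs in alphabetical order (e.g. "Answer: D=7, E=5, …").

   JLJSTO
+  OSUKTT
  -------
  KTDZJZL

Step 1. [col 1: O + T ≡ L (mod 10)] column 1 (O + T ≡ L (mod 10), carry-in 0) doesn't pin O yet; pick O=8 and continue. So O=8.
Step 2. [col 1: O + T ≡ L (mod 10)] no forcing yet in column 1 (carry-in 0); L=2 is free and consistent — try it, so L=2.
Step 3. [K] the sum has 7 digits but both addends have 6; that extra leading digit K is the final carry, namely 1 ⇒ K=1.
Step 4. [col 1: O + T ≡ L (mod 10)] in column 1 we have O+T≡L with carry-in 0; given O=8, L=2 and digits 1,2,8 already taken and all letters distinct, that pins T to 4 ⇒ T=4.
Step 5. [col 2: T + T ≡ Z (mod 10)] column 2: given T=4, carry-in 1, and digits 1,2,4,8 already taken and all letters distinct, T+T≡Z (mod 10) forces Z=9, so Z=9.
Step 6. [col 3: S + K ≡ J (mod 10)] S=5 is one option consistent with column 3 (S + K ≡ J (mod 10), carry-in 0) — take it. So S=5.
Step 7. [col 3: S + K ≡ J (mod 10)] from column 3 (S=5, K=1, carry-in 0, digits 1,2,4,5,8,9 already taken and all letters distinct): J must equal 6, so J=6.
Step 8. [col 4: J + U ≡ Z (mod 10)] column 4: given J=6, Z=9, carry-in 0, and digits 1,2,4,5,6,8,9 already taken and all letters distinct, J+U≡Z (mod 10) forces U=3 ⇒ U=3.
Step 9. [col 5: L + S ≡ D (mod 10)] column 5 reads L+S+carry(0)=D with L=2, S=5; with digits 1,2,3,4,5,6,8,9 already taken and all letters distinct, the only value for D is 7. So D=7.

Answer: D=7, J=6, K=1, L=2, O=8, S=5, T=4, U=3, Z=9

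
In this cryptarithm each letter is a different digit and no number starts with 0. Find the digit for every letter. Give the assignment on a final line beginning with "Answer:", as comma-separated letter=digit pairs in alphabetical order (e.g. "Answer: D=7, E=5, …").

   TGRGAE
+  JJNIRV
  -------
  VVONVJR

Step 1. [col 1: E + V ≡ R (mod 10)] several values work for V in column 1 (E + V ≡ R (mod 10), carry-in 0); try V=1. So V=1.
Step 2. [col 1: E + V ≡ R (mod 10)] column 1 (E + V ≡ R (mod 10), carry-in 0) doesn't pin E yet; pick E=8 and continue ⇒ E=8.
Step 3. [col 1: E + V ≡ R (mod 10)] from column 1 (E=8, V=1, carry-in 0, digits 1,8 already taken and all letters distinct): R must equal 9 ⇒ R=9.
Step 4. [col 2: A + R ≡ J (mod 10)] A=5 is one option consistent with column 2 (A + R ≡ J (mod 10), carry-in 0) — take it ⇒ A=5.
Step 5. [col 2: A + R ≡ J (mod 10)] from column 2 (A=5, R=9, carry-in 0, digits 1,5,8,9 already taken and all letters distinct): J must equal 4, so J=4.
Step 6. [col 3: G + I ≡ V (mod 10)] no forcing yet in column 3 (carry-in 1); G=7 is free and consistent — try it ⇒ G=7.
Step 7. [col 3: G + I ≡ V (mod 10)] in column 3 we have G+I≡V with carry-in 1; given G=7, V=1 and digits 1,4,5,7,8,9 already taken and all letters distinct, that pins I to 3, so I=3.
Step 8. [col 4: R + N ≡ N (mod 10)] N=0 is one option consistent with column 4 (R + N ≡ N (mod 10), carry-in 1) — take it. So N=0.
Step 9. [col 5: G + J ≡ O (mod 10)] column 5 reads G+J+carry(1)=O with G=7, J=4; with digits 0,1,3,4,5,7,8,9 already taken and all letters distinct, the only value for O is 2 ⇒ O=2.
Step 10. [col 6: T + J ≡ V (mod 10)] in column 6 we have T+J≡V with carry-in 1; given J=4, V=1 and digits 0,1,2,3,4,5,7,8,9 already taken and all letters distinct, that pins T to 6, so T=6.

Answer: A=5, E=8, G=7, I=3, J=4, N=0, O=2, R=9, T=6, V=1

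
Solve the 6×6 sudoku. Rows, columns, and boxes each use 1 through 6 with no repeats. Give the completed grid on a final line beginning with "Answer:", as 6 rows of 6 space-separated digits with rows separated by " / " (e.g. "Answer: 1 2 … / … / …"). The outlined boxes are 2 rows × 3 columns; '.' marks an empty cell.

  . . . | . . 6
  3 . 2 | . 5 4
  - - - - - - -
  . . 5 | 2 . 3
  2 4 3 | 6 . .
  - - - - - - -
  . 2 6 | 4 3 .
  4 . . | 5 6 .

Step 1. [r6c3∈{1}] nothing but 1 survives at r6c3, so r6c3=1.
Step 2. [r2c4∈{1}] r2c4's peers cover all but 1, so r2c4=1.
Step 3. [r3c1∈{1,6}] r3c1 is the only open cell in col 1 admitting 6. So r3c1=6.
Step 4. [r4c5∈{1}] only 1 remains possible at r4c5, so r4c5=1.
Step 5. [r1c2∈{1,5}] across col 2, 5 lands solely at r1c2 ⇒ r1c2=5.
Step 6. [r1c1∈{1}] nothing but 1 survives at r1c1 ⇒ r1c1=1.
Step 7. [r1c3∈{4}] nothing but 4 survives at r1c3, so r1c3=4.
Step 8. [r5c6∈{1}] r5c6 has the single candidate 1. So r5c6=1.
Step 9. [r5c1∈{5}] r5c1's peers cover all but 5. So r5c1=5.
Step 10. [r2c2∈{6}] r2c2 has the single candidate 6. So r2c2=6.
Step 11. [r3c2∈{1}] only 1 remains possible at r3c2. So r3c2=1.
Step 12. [r1c5∈{2}] r1c5 has the single candidate 2 ⇒ r1c5=2.
Step 13. [r6c6∈{2}] r6c6 is down to just 2, so r6c6=2.
Step 14. [r6c2∈{3}] only 3 remains possible at r6c2 ⇒ r6c2=3.
Step 15. [r4c6∈{5}] r4c6 has the single candidate 5. So r4c6=5.
Step 16. [r3c5∈{4}] r3c5 has the single candidate 4. So r3c5=4.
Step 17. [r1c4∈{3}] nothing but 3 survives at r1c4 ⇒ r1c4=3.

Answer: 1 5 4 3 2 6 / 3 6 2 1 5 4 / 6 1 5 2 4 3 / 2 4 3 6 1 5 / 5 2 6 4 3 1 / 4 3 1 5 6 2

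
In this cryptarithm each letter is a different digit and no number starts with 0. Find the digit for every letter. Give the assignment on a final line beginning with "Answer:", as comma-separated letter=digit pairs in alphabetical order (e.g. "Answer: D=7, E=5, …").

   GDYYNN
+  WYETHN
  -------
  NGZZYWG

Step 1. [col 1: N + N ≡ G (mod 10)] no forcing yet in column 1 (carry-in 0); G=2 is free and consistent — try it ⇒ G=2.
Step 2. [col 1: N + N ≡ G (mod 10)] several values work for N in column 1 (N + N ≡ G (mod 10), carry-in 0); try N=1, so N=1.
Step 3. [col 2: N + H ≡ W (mod 10)] no forcing yet in column 2 (carry-in 0); W=9 is free and consistent — try it, so W=9.
Step 4. [col 2: N + H ≡ W (mod 10)] column 2 reads N+H+carry(0)=W with N=1, W=9; with digits 1,2,9 already taken and all letters distinct, the only value for H is 8. So H=8.
Step 5. [col 3: Y + T ≡ Y (mod 10)] column 3 reads Y+T+carry(0)=Y with nothing yet; with digits 1,2,8,9 already taken and all letters distinct, the only value for T is 0. So T=0.
Step 6. [col 3: Y + T ≡ Y (mod 10)] Y=7 is one option consistent with column 3 (Y + T ≡ Y (mod 10), carry-in 0) — take it ⇒ Y=7.
Step 7. [col 4: Y + E ≡ Z (mod 10)] column 4 reads Y+E+carry(0)=Z with Y=7; with digits 0,1,2,7,8,9 already taken and all letters distinct, the only value for Z is 3, so Z=3.
Step 8. [col 4: Y + E ≡ Z (mod 10)] in column 4 we have Y+E≡Z with carry-in 0; given Y=7, Z=3 and digits 0,1,2,3,7,8,9 already taken and all letters distinct, that pins E to 6 ⇒ E=6.
Step 9. [col 5: D + Y ≡ Z (mod 10)] column 5: given Y=7, Z=3, carry-in 1, and digits 0,1,2,3,6,7,8,9 already taken and all letters distinct, D+Y≡Z (mod 10) forces D=5, so D=5.

Answer: D=5, E=6, G=2, H=8, N=1, T=0, W=9, Y=7, Z=3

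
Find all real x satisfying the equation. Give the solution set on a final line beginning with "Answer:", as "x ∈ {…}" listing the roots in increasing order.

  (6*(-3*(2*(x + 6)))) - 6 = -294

Step 1. [(6*(-3*(2*(x + 6)))) - 6 = -294] common factor 6 (LHS and -294) — divide through, so factor: (-3*(2*(x + 6))) - 1 = -49.
Step 2. [(-3*(2*(x + 6))) - 1 = -49] 1 comes off first (add 1), so sub: -3*(2*(x + 6)) = -48.
Step 3. [-3*(2*(x + 6)) = -48] -3·(inner) — divide through by -3, so div: 2*(x + 6) = 16.
Step 4. [2*(x + 6) = 16] leading coefficient 2: divide by 2 ⇒ div: x + 6 = 8.
Step 5. [x + 6 = 8] subtract 6: x sits inside (… + 6), so sub: x = 2.

Answer: x ∈ {2}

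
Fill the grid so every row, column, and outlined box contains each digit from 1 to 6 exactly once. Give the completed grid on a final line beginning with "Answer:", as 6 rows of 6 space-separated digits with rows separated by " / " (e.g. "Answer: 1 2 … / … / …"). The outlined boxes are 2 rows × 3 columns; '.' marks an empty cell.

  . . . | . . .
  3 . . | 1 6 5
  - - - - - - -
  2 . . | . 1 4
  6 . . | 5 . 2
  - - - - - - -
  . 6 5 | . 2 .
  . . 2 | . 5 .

Step 1. [r6c2∈{1,3,4}] box 5 places 3 nowhere but r6c2. So r6c2=3.
Step 2. [r2c3∈{4}] nothing but 4 survives at r2c3, so r2c3=4.
Step 3. [r1c4∈{2,3,4}] in col 4, 2 fits only at r1c4, so r1c4=2.
Step 4. [r4c5∈{3}] r4c5 has the single candidate 3, so r4c5=3.
Step 5. [r6c6∈{1,6}] r6c6 is the only open cell in col 6 admitting 6. So r6c6=6.
Step 6. [r6c1∈{1,4}] row 6 places 1 nowhere but r6c1. So r6c1=1.
Step 7. [r4c3∈{1}] only 1 remains possible at r4c3. So r4c3=1.
Step 8. [r5c4∈{3,4}] across col 4, 3 lands solely at r5c4 ⇒ r5c4=3.
Step 9. [r1c1∈{5}] only 5 remains possible at r1c1. So r1c1=5.
Step 10. [r2c2∈{2}] r2c2 is down to just 2, so r2c2=2.
Step 11. [r5c6∈{1}] r5c6's peers cover all but 1 ⇒ r5c6=1.
Step 12. [r4c2∈{4}] nothing but 4 survives at r4c2. So r4c2=4.
Step 13. [r3c2∈{5}] only 5 remains possible at r3c2. So r3c2=5.
Step 14. [r3c3∈{3}] only 3 remains possible at r3c3 ⇒ r3c3=3.
Step 15. [r1c6∈{3}] nothing but 3 survives at r1c6, so r1c6=3.
Step 16. [r1c5∈{4}] r1c5's peers cover all but 4. So r1c5=4.
Step 17. [r1c3∈{6}] nothing but 6 survives at r1c3. So r1c3=6.
Step 18. [r5c1∈{4}] r5c1's peers cover all but 4 ⇒ r5c1=4.
Step 19. [r3c4∈{6}] only 6 remains possible at r3c4. So r3c4=6.
Step 20. [r6c4∈{4}] r6c4 is down to just 4. So r6c4=4.
Step 21. [r1c2∈{1}] r1c2 has the single candidate 1, so r1c2=1.

Answer: 5 1 6 2 4 3 / 3 2 4 1 6 5 / 2 5 3 6 1 4 / 6 4 1 5 3 2 / 4 6 5 3 2 1 / 1 3 2 4 5 6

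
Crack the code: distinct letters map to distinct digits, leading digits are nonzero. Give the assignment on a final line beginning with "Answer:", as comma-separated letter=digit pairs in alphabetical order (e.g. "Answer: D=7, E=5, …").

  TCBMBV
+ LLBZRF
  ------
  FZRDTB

Step 1. [col 1: V + F ≡ B (mod 10)] column 1 (V + F ≡ B (mod 10), carry-in 0) doesn't pin F yet; pick F=5 and continue. So F=5.
Step 2. [col 1: V + F ≡ B (mod 10)] column 1 (V + F ≡ B (mod 10), carry-in 0) doesn't pin V yet; pick V=2 and continue ⇒ V=2.
Step 3. [col 1: V + F ≡ B (mod 10)] in column 1 we have V+F≡B with carry-in 0; given V=2, F=5 and digits 2,5 already taken and all letters distinct, that pins B to 7, so B=7.
Step 4. [col 2: B + R ≡ T (mod 10)] several values work for R in column 2 (B + R ≡ T (mod 10), carry-in 0); try R=4 ⇒ R=4.
Step 5. [col 2: B + R ≡ T (mod 10)] column 2: given B=7, R=4, carry-in 0, and digits 2,4,5,7 already taken and all letters distinct, B+R≡T (mod 10) forces T=1, so T=1.
Step 6. [col 3: M + Z ≡ D (mod 10)] column 3 (M + Z ≡ D (mod 10), carry-in 1) doesn't pin D yet; pick D=9 and continue ⇒ D=9.
Step 7. [col 3: M + Z ≡ D (mod 10)] no forcing yet in column 3 (carry-in 1); Z=0 is free and consistent — try it, so Z=0.
Step 8. [col 3: M + Z ≡ D (mod 10)] in column 3 we have M+Z≡D with carry-in 1; given Z=0, D=9 and digits 0,1,2,4,5,7,9 already taken and all letters distinct, that pins M to 8, so M=8.
Step 9. [col 5: C + L ≡ Z (mod 10)] column 5 (C + L ≡ Z (mod 10), carry-in 1) doesn't pin L yet; pick L=3 and continue ⇒ L=3.
Step 10. [col 5: C + L ≡ Z (mod 10)] column 5 reads C+L+carry(1)=Z with L=3, Z=0; with digits 0,1,2,3,4,5,7,8,9 already taken and all letters distinct, the only value for C is 6, so C=6.

Answer: B=7, C=6, D=9, F=5, L=3, M=8, R=4, T=1, V=2, Z=0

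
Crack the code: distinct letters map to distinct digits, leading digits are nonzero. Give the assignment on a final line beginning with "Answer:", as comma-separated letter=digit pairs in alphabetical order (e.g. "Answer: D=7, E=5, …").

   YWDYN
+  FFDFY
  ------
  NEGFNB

Step 1. [col 1: N + Y ≡ B (mod 10)] N=1 is one option consistent with column 1 (N + Y ≡ B (mod 10), carry-in 0) — take it, so N=1.
Step 2. [col 1: N + Y ≡ B (mod 10)] several values work for B in column 1 (N + Y ≡ B (mod 10), carry-in 0); try B=5, so B=5.
Step 3. [col 1: N + Y ≡ B (mod 10)] from column 1 (N=1, B=5, carry-in 0, digits 1,5 already taken and all letters distinct): Y must equal 4. So Y=4.
Step 4. [col 2: Y + F ≡ N (mod 10)] in column 2 we have Y+F≡N with carry-in 0; given Y=4, N=1 and digits 1,4,5 already taken and all letters distinct, that pins F to 7, so F=7.
Step 5. [col 3: D + D ≡ F (mod 10)] several values work for D in column 3 (D + D ≡ F (mod 10), carry-in 1); try D=3 ⇒ D=3.
Step 6. [col 4: W + F ≡ G (mod 10)] column 4 (W + F ≡ G (mod 10), carry-in 0) doesn't pin G yet; pick G=6 and continue, so G=6.
Step 7. [col 4: W + F ≡ G (mod 10)] from column 4 (F=7, G=6, carry-in 0, digits 1,3,4,5,6,7 already taken and all letters distinct): W must equal 9. So W=9.
Step 8. [col 5: Y + F ≡ E (mod 10)] column 5 reads Y+F+carry(1)=E with Y=4, F=7; with digits 1,3,4,5,6,7,9 already taken and all letters distinct, the only value for E is 2. So E=2.

Answer: B=5, D=3, E=2, F=7, G=6, N=1, W=9, Y=4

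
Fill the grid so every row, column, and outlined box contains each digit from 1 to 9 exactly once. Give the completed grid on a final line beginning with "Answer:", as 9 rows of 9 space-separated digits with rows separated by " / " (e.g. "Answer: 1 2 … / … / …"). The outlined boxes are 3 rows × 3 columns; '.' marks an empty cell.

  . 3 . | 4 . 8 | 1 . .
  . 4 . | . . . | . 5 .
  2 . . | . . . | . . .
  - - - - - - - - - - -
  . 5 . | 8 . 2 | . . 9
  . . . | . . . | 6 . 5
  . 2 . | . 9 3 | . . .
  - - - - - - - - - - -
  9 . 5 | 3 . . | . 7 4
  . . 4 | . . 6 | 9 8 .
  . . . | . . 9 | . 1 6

Step 1. [r7c6∈{1}] only 1 remains possible at r7c6 ⇒ r7c6=1.
Step 2. [r2c6∈{7}] r2c6's peers cover all but 7 ⇒ r2c6=7.
Step 3. [r6c8∈{4}] only 4 remains possible at r6c8, so r6c8=4.
Step 4. [r6c4∈{1,5,6,7}] 5 has one home in row 6: r6c4 ⇒ r6c4=5.
Step 5. [r4c5∈{1,4,6,7}] box 5 places 6 nowhere but r4c5 ⇒ r4c5=6.
Step 6. [r9c3∈{2,3,7,8}] across col 3, 2 lands solely at r9c3. So r9c3=2.
Step 7. [r9c4∈{7}] nothing but 7 survives at r9c4, so r9c4=7.
Step 8. [r5c4∈{1}] nothing but 1 survives at r5c4 ⇒ r5c4=1.
Step 9. [r9c2∈{8}] r9c2 has the single candidate 8, so r9c2=8.
Step 10. [r4c8∈{3}] only 3 remains possible at r4c8, so r4c8=3.
Step 11. [r4c7∈{7}] r4c7's peers cover all but 7, so r4c7=7.
Step 12. [r4c3∈{1}] r4c3's peers cover all but 1 ⇒ r4c3=1.
Step 13. [r6c7∈{8}] r6c7 has the single candidate 8 ⇒ r6c7=8.
Step 14. [r5c5∈{4,7}] in col 5, 7 fits only at r5c5, so r5c5=7.
Step 15. [r8c5∈{2,5}] row 8 places 5 nowhere but r8c5, so r8c5=5.
Step 16. [r1c5∈{2}] r1c5 has the single candidate 2 ⇒ r1c5=2.
Step 17. [r5c3∈{3,8,9}] across col 3, 3 lands solely at r5c3, so r5c3=3.
Step 18. [r1c9∈{7}] r1c9 has the single candidate 7, so r1c9=7.
Step 19. [r9c1∈{3}] r9c1 has the single candidate 3. So r9c1=3.
Step 20. [r8c9∈{2,3}] r8c9 is the only open cell in row 8 admitting 3. So r8c9=3.
Step 21. [r5c1∈{4,8}] 8 has one home in row 5: r5c1 ⇒ r5c1=8.
Step 22. [r2c9∈{2,8}] across col 9, 2 lands solely at r2c9, so r2c9=2.
Step 23. [r2c3∈{6,8,9}] r2c3 is the only open cell in row 2 admitting 8, so r2c3=8.
Step 24. [r2c7∈{3}] r2c7 is down to just 3, so r2c7=3.
Step 25. [r2c4∈{6,9}] across row 2, 9 lands solely at r2c4. So r2c4=9.
Step 26. [r2c1∈{1,6}] in row 2, 6 fits only at r2c1. So r2c1=6.
Step 27. [r3c2∈{1,7,9}] r3c2 is the only open cell in box 1 admitting 1 ⇒ r3c2=1.
Step 28. [r1c8∈{6,9}] row 1 places 6 nowhere but r1c8 ⇒ r1c8=6.
Step 29. [r3c3∈{7,9}] row 3 places 7 nowhere but r3c3, so r3c3=7.
Step 30. [r8c2∈{7}] nothing but 7 survives at r8c2. So r8c2=7.
Step 31. [r7c5∈{8}] r7c5's peers cover all but 8 ⇒ r7c5=8.
Step 32. [r3c6∈{5}] nothing but 5 survives at r3c6. So r3c6=5.
Step 33. [r6c9∈{1}] r6c9 has the single candidate 1 ⇒ r6c9=1.
Step 34. [r3c9∈{8}] nothing but 8 survives at r3c9. So r3c9=8.
Step 35. [r5c8∈{2}] nothing but 2 survives at r5c8. So r5c8=2.
Step 36. [r3c8∈{9}] r3c8 is down to just 9, so r3c8=9.
Step 37. [r5c6∈{4}] r5c6 is down to just 4. So r5c6=4.
Step 38. [r6c3∈{6}] r6c3 has the single candidate 6 ⇒ r6c3=6.
Step 39. [r9c5∈{4}] r9c5 is down to just 4. So r9c5=4.
Step 40. [r9c7∈{5}] only 5 remains possible at r9c7. So r9c7=5.
Step 41. [r7c7∈{2}] nothing but 2 survives at r7c7. So r7c7=2.
Step 42. [r1c3∈{9}] r1c3's peers cover all but 9. So r1c3=9.
Step 43. [r3c4∈{6}] only 6 remains possible at r3c4 ⇒ r3c4=6.
Step 44. [r2c5∈{1}] only 1 remains possible at r2c5 ⇒ r2c5=1.
Step 45. [r1c1∈{5}] r1c1 is down to just 5, so r1c1=5.
Step 46. [r6c1∈{7}] r6c1's peers cover all but 7, so r6c1=7.
Step 47. [r3c5∈{3}] nothing but 3 survives at r3c5 ⇒ r3c5=3.
Step 48. [r5c2∈{9}] r5c2 has the single candidate 9, so r5c2=9.
Step 49. [r7c2∈{6}] only 6 remains possible at r7c2 ⇒ r7c2=6.
Step 50. [r4c1∈{4}] r4c1's peers cover all but 4. So r4c1=4.
Step 51. [r8c1∈{1}] only 1 remains possible at r8c1, so r8c1=1.
Step 52. [r8c4∈{2}] only 2 remains possible at r8c4. So r8c4=2.
Step 53. [r3c7∈{4}] nothing but 4 survives at r3c7, so r3c7=4.

Answer: 5 3 9 4 2 8 1 6 7 / 6 4 8 9 1 7 3 5 2 / 2 1 7 6 3 5 4 9 8 / 4 5 1 8 6 2 7 3 9 / 8 9 3 1 7 4 6 2 5 / 7 2 6 5 9 3 8 4 1 / 9 6 5 3 8 1 2 7 4 / 1 7 4 2 5 6 9 8 3 / 3 8 2 7 4 9 5 1 6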